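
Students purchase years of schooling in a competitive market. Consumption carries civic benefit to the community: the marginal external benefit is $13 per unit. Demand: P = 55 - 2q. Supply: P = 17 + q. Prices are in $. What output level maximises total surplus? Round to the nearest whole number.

Social marginal benefit = demand + MEB = 68 - 2q.
Set SMB = MC: 68 - 2q = 17 + q → q* = 17.0000.

q* = 17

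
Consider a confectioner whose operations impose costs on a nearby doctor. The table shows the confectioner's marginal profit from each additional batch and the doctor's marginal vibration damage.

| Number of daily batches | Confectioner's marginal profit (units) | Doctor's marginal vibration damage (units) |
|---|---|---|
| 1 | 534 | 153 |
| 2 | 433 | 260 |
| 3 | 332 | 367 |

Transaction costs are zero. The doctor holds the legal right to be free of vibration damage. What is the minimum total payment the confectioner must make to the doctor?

Efficient level: marginal profit ≥ marginal vibration damage through level 2, so k* = 2.
With the doctor holding the right, the confectioner must at least compensate total damage at k*: 153 + 260 = 413.

413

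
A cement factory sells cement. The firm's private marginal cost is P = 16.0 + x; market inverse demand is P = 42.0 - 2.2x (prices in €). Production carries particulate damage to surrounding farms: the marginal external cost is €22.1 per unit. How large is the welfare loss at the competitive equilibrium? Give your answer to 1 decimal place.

DWL = €76.3

Market equilibrium (private): 16.0 + x = 42.0 - 2.2x → x_m = 8.1250.
Social marginal cost = private MC + MEC = 38.1 + x.
Set SMC = demand: 38.1 + x = 42.0 - 2.2x → x* = 1.2188.
Between x* and x_m the wedge SMC − demand runs linearly from 0 to MEC(x_m), so the loss is a triangle.
DWL = ½ × 6.9062 × 22.1000 = 76.3135.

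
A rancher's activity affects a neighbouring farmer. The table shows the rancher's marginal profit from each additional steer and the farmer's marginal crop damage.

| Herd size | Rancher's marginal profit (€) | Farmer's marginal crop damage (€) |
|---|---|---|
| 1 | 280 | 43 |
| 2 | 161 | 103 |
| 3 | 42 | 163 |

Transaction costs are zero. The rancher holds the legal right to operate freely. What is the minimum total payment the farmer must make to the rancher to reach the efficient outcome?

Left alone the rancher would choose level 3 (marginal profit stays positive).
Efficient level: k* = 2 (marginal profit ≥ marginal crop damage through 2).
The farmer must at least cover the rancher's forgone profit from cutting 3→2: 42 = 42.

€42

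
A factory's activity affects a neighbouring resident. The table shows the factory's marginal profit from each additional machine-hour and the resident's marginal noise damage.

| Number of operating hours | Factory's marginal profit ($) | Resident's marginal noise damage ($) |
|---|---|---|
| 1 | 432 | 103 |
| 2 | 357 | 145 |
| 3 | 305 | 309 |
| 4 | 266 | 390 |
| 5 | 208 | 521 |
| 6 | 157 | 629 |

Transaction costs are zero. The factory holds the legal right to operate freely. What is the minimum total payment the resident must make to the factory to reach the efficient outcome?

Left alone the factory would choose level 6 (marginal profit stays positive).
Efficient level: k* = 2 (marginal profit ≥ marginal noise damage through 2).
The resident must at least cover the factory's forgone profit from cutting 6→2: 305 + 266 + 208 + 157 = 936.

$936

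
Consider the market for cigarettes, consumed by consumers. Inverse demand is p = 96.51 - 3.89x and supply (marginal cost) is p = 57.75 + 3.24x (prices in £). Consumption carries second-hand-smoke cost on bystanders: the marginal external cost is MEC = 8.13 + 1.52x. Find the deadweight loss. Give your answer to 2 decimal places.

Market equilibrium (private): 57.75 + 3.24x = 96.51 - 3.89x → x_m = 5.4362.
Social marginal benefit = demand − MEC = 88.38 - 5.41x.
Set SMB = MC: 88.38 - 5.41x = 57.75 + 3.24x → x* = 3.5410.
The welfare-loss triangle has base |x_m − x*| and height MEC(x_m) (the vertical gap between SMB and MC is zero at x* and MEC at x_m).
DWL = ½ × 1.8952 × 16.3930 = 15.5340.

DWL = £15.53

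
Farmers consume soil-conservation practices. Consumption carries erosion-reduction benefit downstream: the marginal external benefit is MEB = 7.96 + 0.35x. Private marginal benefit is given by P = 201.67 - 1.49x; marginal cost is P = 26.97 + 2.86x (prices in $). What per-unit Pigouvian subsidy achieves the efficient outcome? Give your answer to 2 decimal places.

subsidy = $23.94 per unit

Social marginal benefit = demand + MEB = 209.63 - 1.14x.
Set SMB = MC: 209.63 - 1.14x = 26.97 + 2.86x → x* = 45.6650.
The Pigouvian subsidy equals MEB at x*: 7.96 + 0.35×45.6650 = 23.9428.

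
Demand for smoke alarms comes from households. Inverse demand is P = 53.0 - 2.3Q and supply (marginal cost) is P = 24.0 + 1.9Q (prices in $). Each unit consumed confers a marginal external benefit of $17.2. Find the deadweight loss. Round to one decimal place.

Market equilibrium (private): 24.0 + 1.9Q = 53.0 - 2.3Q → Q_m = 6.9048.
Social marginal benefit = demand + MEB = 70.2 - 2.3Q.
Set SMB = MC: 70.2 - 2.3Q = 24.0 + 1.9Q → Q* = 11.0000.
Height of the DWL triangle at Q_m is SMB(Q_m) − MC(Q_m) = MEB(Q_m) = 17.2000.
DWL = ½ × 4.0952 × 17.2000 = 35.2187.

DWL = $35.2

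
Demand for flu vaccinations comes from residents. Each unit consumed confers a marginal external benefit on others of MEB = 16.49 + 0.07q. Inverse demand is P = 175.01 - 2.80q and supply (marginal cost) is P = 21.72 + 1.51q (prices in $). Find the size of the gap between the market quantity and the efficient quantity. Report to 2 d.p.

4.48 units

Market equilibrium (private): 21.72 + 1.51q = 175.01 - 2.80q → q_m = 35.5661.
Social marginal benefit = demand + MEB = 191.50 - 2.73q.
Set SMB = MC: 191.50 - 2.73q = 21.72 + 1.51q → q* = 40.0425.
Gap = |35.5661 − 40.0425| = 4.4764.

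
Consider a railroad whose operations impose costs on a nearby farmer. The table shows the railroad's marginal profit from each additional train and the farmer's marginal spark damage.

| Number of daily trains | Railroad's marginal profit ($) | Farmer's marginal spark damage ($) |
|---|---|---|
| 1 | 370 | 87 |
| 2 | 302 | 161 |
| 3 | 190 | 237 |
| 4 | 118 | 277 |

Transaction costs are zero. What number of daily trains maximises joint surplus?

Bargaining reaches the level where marginal profit last exceeds marginal spark damage.
That holds through level 2 (302 ≥ 161) but not at 3 (190 < 237).

2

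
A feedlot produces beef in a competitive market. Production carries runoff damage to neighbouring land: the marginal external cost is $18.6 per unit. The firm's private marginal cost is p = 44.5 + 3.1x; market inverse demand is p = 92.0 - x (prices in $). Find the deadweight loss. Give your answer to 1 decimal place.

DWL = $42.2

Market equilibrium (private): 44.5 + 3.1x = 92.0 - x → x_m = 11.5854.
Social marginal cost = private MC + MEC = 63.1 + 3.1x.
Set SMC = demand: 63.1 + 3.1x = 92.0 - x → x* = 7.0488.
The welfare-loss triangle has base |x_m − x*| and height MEC(x_m) (the vertical gap between SMC and demand is zero at x* and MEC at x_m).
DWL = ½ × 4.5366 × 18.6000 = 42.1904.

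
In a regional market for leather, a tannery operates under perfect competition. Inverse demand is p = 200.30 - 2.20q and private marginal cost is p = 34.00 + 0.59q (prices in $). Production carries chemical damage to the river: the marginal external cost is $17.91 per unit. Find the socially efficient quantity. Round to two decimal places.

Social marginal cost = private MC + MEC = 51.91 + 0.59q.
Set SMC = demand: 51.91 + 0.59q = 200.30 - 2.20q → q* = 53.1864.

q* = 53.19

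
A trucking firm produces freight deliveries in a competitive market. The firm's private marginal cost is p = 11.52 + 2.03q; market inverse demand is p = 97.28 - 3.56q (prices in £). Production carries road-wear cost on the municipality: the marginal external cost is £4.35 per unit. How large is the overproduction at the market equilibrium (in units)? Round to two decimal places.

Market equilibrium (private): 11.52 + 2.03q = 97.28 - 3.56q → q_m = 15.3417.
Social marginal cost = private MC + MEC = 15.87 + 2.03q.
Set SMC = demand: 15.87 + 2.03q = 97.28 - 3.56q → q* = 14.5635.
Gap = |15.3417 − 14.5635| = 0.7782.

0.78 units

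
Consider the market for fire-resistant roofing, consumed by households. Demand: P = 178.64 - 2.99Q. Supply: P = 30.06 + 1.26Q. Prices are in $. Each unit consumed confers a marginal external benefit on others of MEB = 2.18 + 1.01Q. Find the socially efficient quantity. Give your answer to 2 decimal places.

Q* = 46.53

Social marginal benefit = demand + MEB = 180.82 - 1.98Q.
Set SMB = MC: 180.82 - 1.98Q = 30.06 + 1.26Q → Q* = 46.5309.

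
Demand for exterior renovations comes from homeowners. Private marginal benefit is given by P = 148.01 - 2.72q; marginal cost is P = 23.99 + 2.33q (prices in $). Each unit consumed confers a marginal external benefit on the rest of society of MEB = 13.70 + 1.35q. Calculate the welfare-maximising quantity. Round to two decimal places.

q* = 37.22

Social marginal benefit = demand + MEB = 161.71 - 1.37q.
Set SMB = MC: 161.71 - 1.37q = 23.99 + 2.33q → q* = 37.2216.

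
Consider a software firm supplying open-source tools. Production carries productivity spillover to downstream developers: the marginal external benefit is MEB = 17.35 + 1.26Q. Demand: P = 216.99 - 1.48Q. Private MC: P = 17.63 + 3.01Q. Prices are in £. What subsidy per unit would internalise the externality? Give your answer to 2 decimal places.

Social marginal cost = private MC − MEB = 0.28 + 1.75Q.
Set SMC = demand: 0.28 + 1.75Q = 216.99 - 1.48Q → Q* = 67.0929.
The Pigouvian subsidy equals MEB at Q*: 17.35 + 1.26×67.0929 = 101.8871.

subsidy = £101.89 per unit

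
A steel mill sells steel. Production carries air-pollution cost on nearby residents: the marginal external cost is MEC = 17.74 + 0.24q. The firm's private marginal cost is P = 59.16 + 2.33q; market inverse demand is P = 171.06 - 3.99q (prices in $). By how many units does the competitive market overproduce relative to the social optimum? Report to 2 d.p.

3.35 units

Market equilibrium (private): 59.16 + 2.33q = 171.06 - 3.99q → q_m = 17.7057.
Social marginal cost = private MC + MEC = 76.90 + 2.57q.
Set SMC = demand: 76.90 + 2.57q = 171.06 - 3.99q → q* = 14.3537.
Gap = |17.7057 − 14.3537| = 3.3520.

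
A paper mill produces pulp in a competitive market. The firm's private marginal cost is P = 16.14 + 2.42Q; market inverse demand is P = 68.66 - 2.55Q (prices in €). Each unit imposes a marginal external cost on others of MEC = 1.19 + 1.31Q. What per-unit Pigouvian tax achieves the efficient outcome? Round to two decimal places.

Social marginal cost = private MC + MEC = 17.33 + 3.73Q.
Set SMC = demand: 17.33 + 3.73Q = 68.66 - 2.55Q → Q* = 8.1736.
The Pigouvian tax equals MEC at Q*: 1.19 + 1.31×8.1736 = 11.8974.

tax = €11.90 per unit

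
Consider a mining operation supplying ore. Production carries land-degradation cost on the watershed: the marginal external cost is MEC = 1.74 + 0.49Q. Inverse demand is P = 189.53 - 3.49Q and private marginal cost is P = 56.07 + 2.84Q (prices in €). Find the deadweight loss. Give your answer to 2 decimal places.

Market equilibrium (private): 56.07 + 2.84Q = 189.53 - 3.49Q → Q_m = 21.0837.
Social marginal cost = private MC + MEC = 57.81 + 3.33Q.
Set SMC = demand: 57.81 + 3.33Q = 189.53 - 3.49Q → Q* = 19.3138.
Height of the DWL triangle at Q_m is SMC(Q_m) − demand(Q_m) = MEC(Q_m) = 12.0710.
DWL = ½ × 1.7699 × 12.0710 = 10.6822.

DWL = €10.68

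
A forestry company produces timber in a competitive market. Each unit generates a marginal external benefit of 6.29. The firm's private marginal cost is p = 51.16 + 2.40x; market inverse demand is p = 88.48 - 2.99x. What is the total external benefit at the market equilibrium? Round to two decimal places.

43.55

Market equilibrium (private): 51.16 + 2.40x = 88.48 - 2.99x → x_m = 6.9239.
Total external benefit = MEB × x_m = 6.29 × 6.9239 = 43.5513.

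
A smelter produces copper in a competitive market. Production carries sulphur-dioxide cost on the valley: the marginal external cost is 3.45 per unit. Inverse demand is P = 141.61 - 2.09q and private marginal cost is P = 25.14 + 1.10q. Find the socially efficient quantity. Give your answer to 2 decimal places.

Social marginal cost = private MC + MEC = 28.59 + 1.10q.
Set SMC = demand: 28.59 + 1.10q = 141.61 - 2.09q → q* = 35.4295.

q* = 35.43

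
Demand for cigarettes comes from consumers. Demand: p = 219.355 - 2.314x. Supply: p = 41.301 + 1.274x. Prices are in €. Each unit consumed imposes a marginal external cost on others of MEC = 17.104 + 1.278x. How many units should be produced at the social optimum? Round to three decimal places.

x* = 33.076

Social marginal benefit = demand − MEC = 202.251 - 3.592x.
Set SMB = MC: 202.251 - 3.592x = 41.301 + 1.274x → x* = 33.0764.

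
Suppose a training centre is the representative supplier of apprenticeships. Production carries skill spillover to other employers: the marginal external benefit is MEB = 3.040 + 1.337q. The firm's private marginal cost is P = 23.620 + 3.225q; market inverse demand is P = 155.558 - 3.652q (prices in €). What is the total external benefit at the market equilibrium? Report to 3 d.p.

Market equilibrium (private): 23.620 + 3.225q = 155.558 - 3.652q → q_m = 19.1854.
Total external benefit = ∫₀^{q_m} (3.040 + 1.337q) dq = 3.040×19.1854 + ½×1.337×19.1854² = 304.3848.

€304.385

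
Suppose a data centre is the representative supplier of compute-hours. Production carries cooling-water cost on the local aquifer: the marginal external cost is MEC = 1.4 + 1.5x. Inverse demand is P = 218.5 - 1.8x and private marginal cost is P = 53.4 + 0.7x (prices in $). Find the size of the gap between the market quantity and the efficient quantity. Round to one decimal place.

25.1 units

Market equilibrium (private): 53.4 + 0.7x = 218.5 - 1.8x → x_m = 66.0400.
Social marginal cost = private MC + MEC = 54.8 + 2.2x.
Set SMC = demand: 54.8 + 2.2x = 218.5 - 1.8x → x* = 40.9250.
Gap = |66.0400 − 40.9250| = 25.1150.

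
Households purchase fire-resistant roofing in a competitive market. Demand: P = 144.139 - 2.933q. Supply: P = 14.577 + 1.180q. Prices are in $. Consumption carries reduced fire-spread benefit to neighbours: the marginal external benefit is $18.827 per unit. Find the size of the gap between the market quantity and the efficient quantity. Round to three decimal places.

Market equilibrium (private): 14.577 + 1.180q = 144.139 - 2.933q → q_m = 31.5006.
Social marginal benefit = demand + MEB = 162.966 - 2.933q.
Set SMB = MC: 162.966 - 2.933q = 14.577 + 1.180q → q* = 36.0780.
Gap = |31.5006 − 36.0780| = 4.5774.

4.577 units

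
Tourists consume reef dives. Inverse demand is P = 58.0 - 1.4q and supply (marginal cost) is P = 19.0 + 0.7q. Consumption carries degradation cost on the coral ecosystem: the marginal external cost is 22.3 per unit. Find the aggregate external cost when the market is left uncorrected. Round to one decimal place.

Market equilibrium (private): 19.0 + 0.7q = 58.0 - 1.4q → q_m = 18.5714.
Total external cost = MEC × q_m = 22.3 × 18.5714 = 414.1422.

414.1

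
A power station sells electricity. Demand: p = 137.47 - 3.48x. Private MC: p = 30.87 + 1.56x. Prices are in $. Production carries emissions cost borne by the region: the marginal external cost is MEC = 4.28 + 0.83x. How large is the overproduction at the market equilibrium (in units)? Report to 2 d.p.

Market equilibrium (private): 30.87 + 1.56x = 137.47 - 3.48x → x_m = 21.1508.
Social marginal cost = private MC + MEC = 35.15 + 2.39x.
Set SMC = demand: 35.15 + 2.39x = 137.47 - 3.48x → x* = 17.4310.
Gap = |21.1508 − 17.4310| = 3.7198.

3.72 units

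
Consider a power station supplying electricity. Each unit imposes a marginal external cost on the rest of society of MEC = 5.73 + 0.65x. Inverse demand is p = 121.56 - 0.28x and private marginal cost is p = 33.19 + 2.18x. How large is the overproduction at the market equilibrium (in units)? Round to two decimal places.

9.35 units

Market equilibrium (private): 33.19 + 2.18x = 121.56 - 0.28x → x_m = 35.9228.
Social marginal cost = private MC + MEC = 38.92 + 2.83x.
Set SMC = demand: 38.92 + 2.83x = 121.56 - 0.28x → x* = 26.5723.
Gap = |35.9228 − 26.5723| = 9.3505.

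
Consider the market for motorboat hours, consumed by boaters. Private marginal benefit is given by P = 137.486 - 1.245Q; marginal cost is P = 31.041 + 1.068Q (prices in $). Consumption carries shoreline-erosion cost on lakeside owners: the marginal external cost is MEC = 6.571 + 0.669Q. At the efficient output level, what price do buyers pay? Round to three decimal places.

Social marginal benefit = demand − MEC = 130.915 - 1.914Q.
Set SMB = MC: 130.915 - 1.914Q = 31.041 + 1.068Q → Q* = 33.4923.
Consumer price on the demand curve at Q*: 137.486 − 1.245×33.4923 = 95.7881.

P = $95.788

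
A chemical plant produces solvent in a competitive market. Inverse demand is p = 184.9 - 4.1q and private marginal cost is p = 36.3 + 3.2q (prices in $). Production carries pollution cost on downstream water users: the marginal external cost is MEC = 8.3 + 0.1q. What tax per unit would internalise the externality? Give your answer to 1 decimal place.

tax = $10.2 per unit

Social marginal cost = private MC + MEC = 44.6 + 3.3q.
Set SMC = demand: 44.6 + 3.3q = 184.9 - 4.1q → q* = 18.9595.
The Pigouvian tax equals MEC at q*: 8.3 + 0.1×18.9595 = 10.1960.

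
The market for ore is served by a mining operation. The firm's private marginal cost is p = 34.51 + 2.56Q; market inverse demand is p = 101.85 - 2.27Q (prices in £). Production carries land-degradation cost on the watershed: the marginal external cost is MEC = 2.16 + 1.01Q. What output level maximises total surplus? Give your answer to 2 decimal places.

Q* = 11.16

Social marginal cost = private MC + MEC = 36.67 + 3.57Q.
Set SMC = demand: 36.67 + 3.57Q = 101.85 - 2.27Q → Q* = 11.1610.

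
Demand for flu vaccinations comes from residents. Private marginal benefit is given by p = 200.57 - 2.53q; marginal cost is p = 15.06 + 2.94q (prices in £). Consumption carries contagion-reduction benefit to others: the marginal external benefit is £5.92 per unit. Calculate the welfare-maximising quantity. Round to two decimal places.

q* = 35.00

Social marginal benefit = demand + MEB = 206.49 - 2.53q.
Set SMB = MC: 206.49 - 2.53q = 15.06 + 2.94q → q* = 34.9963.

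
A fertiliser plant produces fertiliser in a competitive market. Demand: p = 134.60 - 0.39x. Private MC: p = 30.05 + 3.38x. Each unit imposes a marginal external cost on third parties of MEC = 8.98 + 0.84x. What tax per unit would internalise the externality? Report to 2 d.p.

Social marginal cost = private MC + MEC = 39.03 + 4.22x.
Set SMC = demand: 39.03 + 4.22x = 134.60 - 0.39x → x* = 20.7310.
The Pigouvian tax equals MEC at x*: 8.98 + 0.84×20.7310 = 26.3940.

tax = 26.39 per unit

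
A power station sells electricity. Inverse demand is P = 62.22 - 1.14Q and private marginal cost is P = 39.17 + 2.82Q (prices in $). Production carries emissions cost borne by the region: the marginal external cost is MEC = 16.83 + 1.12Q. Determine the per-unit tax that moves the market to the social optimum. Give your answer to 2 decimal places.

Social marginal cost = private MC + MEC = 56.00 + 3.94Q.
Set SMC = demand: 56.00 + 3.94Q = 62.22 - 1.14Q → Q* = 1.2244.
The Pigouvian tax equals MEC at Q*: 16.83 + 1.12×1.2244 = 18.2013.

tax = $18.20 per unit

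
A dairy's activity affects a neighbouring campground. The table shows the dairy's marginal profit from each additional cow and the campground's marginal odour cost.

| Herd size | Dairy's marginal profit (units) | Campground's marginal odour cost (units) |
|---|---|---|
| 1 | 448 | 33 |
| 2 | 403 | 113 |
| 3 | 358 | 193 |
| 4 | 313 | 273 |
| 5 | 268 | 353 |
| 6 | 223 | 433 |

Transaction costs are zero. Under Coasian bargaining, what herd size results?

Bargaining reaches the level where marginal profit last exceeds marginal odour cost.
That holds through level 4 (313 ≥ 273) but not at 5 (268 < 353).

4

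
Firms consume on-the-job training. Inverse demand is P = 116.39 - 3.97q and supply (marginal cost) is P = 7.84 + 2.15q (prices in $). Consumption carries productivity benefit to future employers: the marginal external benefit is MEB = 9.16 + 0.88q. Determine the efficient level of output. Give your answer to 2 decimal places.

q* = 22.46

Social marginal benefit = demand + MEB = 125.55 - 3.09q.
Set SMB = MC: 125.55 - 3.09q = 7.84 + 2.15q → q* = 22.4637.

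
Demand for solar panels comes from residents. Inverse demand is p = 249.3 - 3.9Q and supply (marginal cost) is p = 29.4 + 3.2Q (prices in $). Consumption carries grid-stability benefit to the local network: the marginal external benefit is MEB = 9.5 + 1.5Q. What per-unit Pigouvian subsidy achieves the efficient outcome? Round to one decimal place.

Social marginal benefit = demand + MEB = 258.8 - 2.4Q.
Set SMB = MC: 258.8 - 2.4Q = 29.4 + 3.2Q → Q* = 40.9643.
The Pigouvian subsidy equals MEB at Q*: 9.5 + 1.5×40.9643 = 70.9465.

subsidy = $70.9 per unit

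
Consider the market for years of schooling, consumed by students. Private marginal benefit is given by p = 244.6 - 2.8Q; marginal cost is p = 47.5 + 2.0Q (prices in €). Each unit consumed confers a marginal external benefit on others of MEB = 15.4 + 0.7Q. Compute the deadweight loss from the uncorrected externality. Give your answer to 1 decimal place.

Market equilibrium (private): 47.5 + 2.0Q = 244.6 - 2.8Q → Q_m = 41.0625.
Social marginal benefit = demand + MEB = 260.0 - 2.1Q.
Set SMB = MC: 260.0 - 2.1Q = 47.5 + 2.0Q → Q* = 51.8293.
Height of the DWL triangle at Q_m is SMB(Q_m) − MC(Q_m) = MEB(Q_m) = 44.1438.
DWL = ½ × 10.7668 × 44.1438 = 237.6437.

DWL = €237.6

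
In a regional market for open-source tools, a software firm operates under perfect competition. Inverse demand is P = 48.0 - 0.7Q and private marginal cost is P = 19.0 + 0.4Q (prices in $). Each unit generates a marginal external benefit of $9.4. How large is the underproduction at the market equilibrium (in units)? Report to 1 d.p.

8.5 units

Market equilibrium (private): 19.0 + 0.4Q = 48.0 - 0.7Q → Q_m = 26.3636.
Social marginal cost = private MC − MEB = 9.6 + 0.4Q.
Set SMC = demand: 9.6 + 0.4Q = 48.0 - 0.7Q → Q* = 34.9091.
Gap = |26.3636 − 34.9091| = 8.5455.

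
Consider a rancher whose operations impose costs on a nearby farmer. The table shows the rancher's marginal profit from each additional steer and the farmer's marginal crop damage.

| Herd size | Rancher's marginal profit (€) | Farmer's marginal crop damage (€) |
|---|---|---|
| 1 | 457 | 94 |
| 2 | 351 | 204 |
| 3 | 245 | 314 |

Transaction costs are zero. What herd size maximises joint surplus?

2

Bargaining reaches the level where marginal profit last exceeds marginal crop damage.
That holds through level 2 (351 ≥ 204) but not at 3 (245 < 314).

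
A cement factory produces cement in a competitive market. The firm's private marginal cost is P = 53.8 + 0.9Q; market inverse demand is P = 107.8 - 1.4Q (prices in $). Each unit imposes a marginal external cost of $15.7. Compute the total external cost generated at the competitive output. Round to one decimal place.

$368.6

Market equilibrium (private): 53.8 + 0.9Q = 107.8 - 1.4Q → Q_m = 23.4783.
Total external cost = MEC × Q_m = 15.7 × 23.4783 = 368.6093.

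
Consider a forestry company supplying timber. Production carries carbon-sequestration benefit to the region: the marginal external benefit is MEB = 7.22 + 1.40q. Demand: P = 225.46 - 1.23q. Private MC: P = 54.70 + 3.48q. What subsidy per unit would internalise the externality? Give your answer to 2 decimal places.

subsidy = 82.50 per unit

Social marginal cost = private MC − MEB = 47.48 + 2.08q.
Set SMC = demand: 47.48 + 2.08q = 225.46 - 1.23q → q* = 53.7704.
The Pigouvian subsidy equals MEB at q*: 7.22 + 1.40×53.7704 = 82.4986.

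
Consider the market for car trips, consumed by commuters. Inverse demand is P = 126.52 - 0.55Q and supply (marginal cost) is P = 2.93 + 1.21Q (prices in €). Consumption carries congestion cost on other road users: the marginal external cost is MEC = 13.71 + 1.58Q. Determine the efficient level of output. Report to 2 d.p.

Q* = 32.90

Social marginal benefit = demand − MEC = 112.81 - 2.13Q.
Set SMB = MC: 112.81 - 2.13Q = 2.93 + 1.21Q → Q* = 32.8982.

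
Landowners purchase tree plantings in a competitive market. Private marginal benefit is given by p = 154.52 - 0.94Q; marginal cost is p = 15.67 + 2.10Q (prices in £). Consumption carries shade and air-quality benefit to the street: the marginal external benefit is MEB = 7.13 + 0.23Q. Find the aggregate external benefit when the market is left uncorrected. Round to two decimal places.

£565.56

Market equilibrium (private): 15.67 + 2.10Q = 154.52 - 0.94Q → Q_m = 45.6743.
Total external benefit = ∫₀^{Q_m} (7.13 + 0.23Q) dQ = 7.13×45.6743 + ½×0.23×45.6743² = 565.5641.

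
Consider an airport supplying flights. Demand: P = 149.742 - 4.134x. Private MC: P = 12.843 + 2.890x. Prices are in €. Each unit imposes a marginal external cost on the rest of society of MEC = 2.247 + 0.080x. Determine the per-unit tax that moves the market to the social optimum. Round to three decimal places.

Social marginal cost = private MC + MEC = 15.090 + 2.970x.
Set SMC = demand: 15.090 + 2.970x = 149.742 - 4.134x → x* = 18.9544.
The Pigouvian tax equals MEC at x*: 2.247 + 0.080×18.9544 = 3.7634.

tax = €3.763 per unit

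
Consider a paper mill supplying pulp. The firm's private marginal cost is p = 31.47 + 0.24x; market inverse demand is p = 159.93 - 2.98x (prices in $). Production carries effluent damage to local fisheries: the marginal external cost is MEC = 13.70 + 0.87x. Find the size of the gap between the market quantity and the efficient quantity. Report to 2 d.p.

Market equilibrium (private): 31.47 + 0.24x = 159.93 - 2.98x → x_m = 39.8944.
Social marginal cost = private MC + MEC = 45.17 + 1.11x.
Set SMC = demand: 45.17 + 1.11x = 159.93 - 2.98x → x* = 28.0587.
Gap = |39.8944 − 28.0587| = 11.8357.

11.84 units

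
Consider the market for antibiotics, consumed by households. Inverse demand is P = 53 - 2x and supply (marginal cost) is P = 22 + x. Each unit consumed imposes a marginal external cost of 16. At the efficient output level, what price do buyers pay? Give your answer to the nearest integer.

Social marginal benefit = demand − MEC = 37 - 2x.
Set SMB = MC: 37 - 2x = 22 + x → x* = 5.0000.
Consumer price on the demand curve at x*: 53 − 2×5.0000 = 43.0000.

P = 43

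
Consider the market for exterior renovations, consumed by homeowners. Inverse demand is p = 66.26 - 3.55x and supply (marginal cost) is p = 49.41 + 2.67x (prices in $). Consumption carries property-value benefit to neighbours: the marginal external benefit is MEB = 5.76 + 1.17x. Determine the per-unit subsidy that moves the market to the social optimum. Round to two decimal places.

Social marginal benefit = demand + MEB = 72.02 - 2.38x.
Set SMB = MC: 72.02 - 2.38x = 49.41 + 2.67x → x* = 4.4772.
The Pigouvian subsidy equals MEB at x*: 5.76 + 1.17×4.4772 = 10.9983.

subsidy = $11.00 per unit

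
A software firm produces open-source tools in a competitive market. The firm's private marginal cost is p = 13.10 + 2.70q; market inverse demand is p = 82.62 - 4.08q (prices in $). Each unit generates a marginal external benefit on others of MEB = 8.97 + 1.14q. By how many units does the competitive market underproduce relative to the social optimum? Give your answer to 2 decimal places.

Market equilibrium (private): 13.10 + 2.70q = 82.62 - 4.08q → q_m = 10.2537.
Social marginal cost = private MC − MEB = 4.13 + 1.56q.
Set SMC = demand: 4.13 + 1.56q = 82.62 - 4.08q → q* = 13.9167.
Gap = |10.2537 − 13.9167| = 3.6630.

3.66 units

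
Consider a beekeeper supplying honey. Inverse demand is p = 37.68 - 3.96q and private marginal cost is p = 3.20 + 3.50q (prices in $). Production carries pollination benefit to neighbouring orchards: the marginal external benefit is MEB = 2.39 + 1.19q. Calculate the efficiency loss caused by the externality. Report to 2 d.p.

DWL = $4.96

Market equilibrium (private): 3.20 + 3.50q = 37.68 - 3.96q → q_m = 4.6220.
Social marginal cost = private MC − MEB = 0.81 + 2.31q.
Set SMC = demand: 0.81 + 2.31q = 37.68 - 3.96q → q* = 5.8804.
Between q* and q_m the wedge demand − SMC runs linearly from 0 to MEB(q_m), so the loss is a triangle.
DWL = ½ × 1.2584 × 7.8902 = 4.9645.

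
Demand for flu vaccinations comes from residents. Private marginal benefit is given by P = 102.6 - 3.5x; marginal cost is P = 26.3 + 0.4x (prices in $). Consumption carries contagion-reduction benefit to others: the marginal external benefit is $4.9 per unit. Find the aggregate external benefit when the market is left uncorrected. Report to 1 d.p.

Market equilibrium (private): 26.3 + 0.4x = 102.6 - 3.5x → x_m = 19.5641.
Total external benefit = MEB × x_m = 4.9 × 19.5641 = 95.8641.

$95.9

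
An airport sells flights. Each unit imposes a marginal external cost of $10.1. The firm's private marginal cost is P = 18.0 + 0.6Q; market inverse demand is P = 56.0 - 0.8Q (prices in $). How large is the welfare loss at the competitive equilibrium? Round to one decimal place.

DWL = $36.4

Market equilibrium (private): 18.0 + 0.6Q = 56.0 - 0.8Q → Q_m = 27.1429.
Social marginal cost = private MC + MEC = 28.1 + 0.6Q.
Set SMC = demand: 28.1 + 0.6Q = 56.0 - 0.8Q → Q* = 19.9286.
The welfare-loss triangle has base |Q_m − Q*| and height MEC(Q_m) (the vertical gap between SMC and demand is zero at Q* and MEC at Q_m).
DWL = ½ × 7.2143 × 10.1000 = 36.4322.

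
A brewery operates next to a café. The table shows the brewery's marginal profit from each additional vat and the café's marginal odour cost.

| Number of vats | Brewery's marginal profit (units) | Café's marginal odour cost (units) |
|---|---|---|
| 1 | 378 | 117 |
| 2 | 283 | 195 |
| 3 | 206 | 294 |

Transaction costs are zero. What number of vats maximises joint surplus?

Bargaining reaches the level where marginal profit last exceeds marginal odour cost.
That holds through level 2 (283 ≥ 195) but not at 3 (206 < 294).

2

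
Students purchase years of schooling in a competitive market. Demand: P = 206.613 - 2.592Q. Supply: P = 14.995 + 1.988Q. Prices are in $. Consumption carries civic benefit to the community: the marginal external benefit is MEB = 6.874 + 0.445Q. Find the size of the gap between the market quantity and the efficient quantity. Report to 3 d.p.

Market equilibrium (private): 14.995 + 1.988Q = 206.613 - 2.592Q → Q_m = 41.8380.
Social marginal benefit = demand + MEB = 213.487 - 2.147Q.
Set SMB = MC: 213.487 - 2.147Q = 14.995 + 1.988Q → Q* = 48.0029.
Gap = |41.8380 − 48.0029| = 6.1649.

6.165 units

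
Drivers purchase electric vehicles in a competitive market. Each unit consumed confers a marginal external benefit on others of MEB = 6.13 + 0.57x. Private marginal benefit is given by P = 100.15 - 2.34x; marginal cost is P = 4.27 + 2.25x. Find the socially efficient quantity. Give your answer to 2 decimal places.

x* = 25.38

Social marginal benefit = demand + MEB = 106.28 - 1.77x.
Set SMB = MC: 106.28 - 1.77x = 4.27 + 2.25x → x* = 25.3756.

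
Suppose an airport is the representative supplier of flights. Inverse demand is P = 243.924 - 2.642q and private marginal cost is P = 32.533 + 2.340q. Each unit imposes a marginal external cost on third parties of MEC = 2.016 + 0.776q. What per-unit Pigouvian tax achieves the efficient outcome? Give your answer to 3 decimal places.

Social marginal cost = private MC + MEC = 34.549 + 3.116q.
Set SMC = demand: 34.549 + 3.116q = 243.924 - 2.642q → q* = 36.3625.
The Pigouvian tax equals MEC at q*: 2.016 + 0.776×36.3625 = 30.2333.

tax = 30.233 per unit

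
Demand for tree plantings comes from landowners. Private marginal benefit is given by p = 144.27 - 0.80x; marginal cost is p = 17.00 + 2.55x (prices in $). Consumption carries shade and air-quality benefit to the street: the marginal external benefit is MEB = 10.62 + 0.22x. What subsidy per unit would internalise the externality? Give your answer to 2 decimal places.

subsidy = $20.31 per unit

Social marginal benefit = demand + MEB = 154.89 - 0.58x.
Set SMB = MC: 154.89 - 0.58x = 17.00 + 2.55x → x* = 44.0543.
The Pigouvian subsidy equals MEB at x*: 10.62 + 0.22×44.0543 = 20.3119.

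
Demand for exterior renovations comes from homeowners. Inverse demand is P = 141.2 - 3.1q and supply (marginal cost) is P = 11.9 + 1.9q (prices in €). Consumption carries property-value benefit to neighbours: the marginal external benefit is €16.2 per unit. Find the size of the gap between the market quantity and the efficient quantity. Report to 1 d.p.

Market equilibrium (private): 11.9 + 1.9q = 141.2 - 3.1q → q_m = 25.8600.
Social marginal benefit = demand + MEB = 157.4 - 3.1q.
Set SMB = MC: 157.4 - 3.1q = 11.9 + 1.9q → q* = 29.1000.
Gap = |25.8600 − 29.1000| = 3.2400.

3.2 units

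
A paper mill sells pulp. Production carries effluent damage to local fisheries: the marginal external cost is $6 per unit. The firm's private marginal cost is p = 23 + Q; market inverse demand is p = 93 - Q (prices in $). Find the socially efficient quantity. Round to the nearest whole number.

Q* = 32

Social marginal cost = private MC + MEC = 29 + Q.
Set SMC = demand: 29 + Q = 93 - Q → Q* = 32.0000.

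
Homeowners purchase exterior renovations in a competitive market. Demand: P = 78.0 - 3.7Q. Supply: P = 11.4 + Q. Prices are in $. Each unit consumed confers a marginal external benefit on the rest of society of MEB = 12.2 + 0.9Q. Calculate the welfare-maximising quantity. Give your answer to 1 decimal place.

Social marginal benefit = demand + MEB = 90.2 - 2.8Q.
Set SMB = MC: 90.2 - 2.8Q = 11.4 + Q → Q* = 20.7368.

Q* = 20.7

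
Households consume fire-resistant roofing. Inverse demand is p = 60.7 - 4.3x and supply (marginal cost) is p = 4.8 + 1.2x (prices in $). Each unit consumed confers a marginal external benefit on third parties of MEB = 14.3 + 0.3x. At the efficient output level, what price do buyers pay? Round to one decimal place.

Social marginal benefit = demand + MEB = 75.0 - 4.0x.
Set SMB = MC: 75.0 - 4.0x = 4.8 + 1.2x → x* = 13.5000.
Consumer price on the demand curve at x*: 60.7 − 4.3×13.5000 = 2.6500.

P = $2.7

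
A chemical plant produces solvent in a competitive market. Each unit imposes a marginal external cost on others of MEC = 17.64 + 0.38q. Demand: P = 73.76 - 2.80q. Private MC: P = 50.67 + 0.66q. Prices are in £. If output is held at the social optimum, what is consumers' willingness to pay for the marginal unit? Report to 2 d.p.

Social marginal cost = private MC + MEC = 68.31 + 1.04q.
Set SMC = demand: 68.31 + 1.04q = 73.76 - 2.80q → q* = 1.4193.
Consumer price on the demand curve at q*: 73.76 − 2.80×1.4193 = 69.7860.

P = £69.79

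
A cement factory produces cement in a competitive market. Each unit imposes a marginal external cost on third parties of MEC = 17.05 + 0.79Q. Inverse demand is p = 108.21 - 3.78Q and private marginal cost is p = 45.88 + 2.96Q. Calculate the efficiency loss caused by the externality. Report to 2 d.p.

Market equilibrium (private): 45.88 + 2.96Q = 108.21 - 3.78Q → Q_m = 9.2478.
Social marginal cost = private MC + MEC = 62.93 + 3.75Q.
Set SMC = demand: 62.93 + 3.75Q = 108.21 - 3.78Q → Q* = 6.0133.
Between Q* and Q_m the wedge SMC − demand runs linearly from 0 to MEC(Q_m), so the loss is a triangle.
DWL = ½ × 3.2345 × 24.3557 = 39.3893.

DWL = 39.39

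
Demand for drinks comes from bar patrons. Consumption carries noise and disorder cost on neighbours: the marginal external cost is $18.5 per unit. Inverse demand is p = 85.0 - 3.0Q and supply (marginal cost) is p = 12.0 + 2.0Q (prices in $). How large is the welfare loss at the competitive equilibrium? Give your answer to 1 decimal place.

Market equilibrium (private): 12.0 + 2.0Q = 85.0 - 3.0Q → Q_m = 14.6000.
Social marginal benefit = demand − MEC = 66.5 - 3.0Q.
Set SMB = MC: 66.5 - 3.0Q = 12.0 + 2.0Q → Q* = 10.9000.
Height of the DWL triangle at Q_m is MC(Q_m) − SMB(Q_m) = MEC(Q_m) = 18.5000.
DWL = ½ × 3.7000 × 18.5000 = 34.2250.

DWL = $34.2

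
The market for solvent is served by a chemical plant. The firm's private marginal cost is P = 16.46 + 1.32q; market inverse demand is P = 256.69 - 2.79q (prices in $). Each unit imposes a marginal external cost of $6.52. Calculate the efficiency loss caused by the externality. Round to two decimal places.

DWL = $5.17

Market equilibrium (private): 16.46 + 1.32q = 256.69 - 2.79q → q_m = 58.4501.
Social marginal cost = private MC + MEC = 22.98 + 1.32q.
Set SMC = demand: 22.98 + 1.32q = 256.69 - 2.79q → q* = 56.8637.
The loss is the area between SMC and demand from q* to q_m; with linear curves that's a triangle of height MEC(q_m).
DWL = ½ × 1.5864 × 6.5200 = 5.1717.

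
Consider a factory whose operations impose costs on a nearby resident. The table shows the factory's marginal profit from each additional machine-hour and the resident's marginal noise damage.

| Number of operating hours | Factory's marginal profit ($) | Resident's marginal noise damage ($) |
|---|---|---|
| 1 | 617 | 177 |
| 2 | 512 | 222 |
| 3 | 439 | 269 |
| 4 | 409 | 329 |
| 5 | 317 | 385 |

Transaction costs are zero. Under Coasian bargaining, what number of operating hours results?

Bargaining reaches the level where marginal profit last exceeds marginal noise damage.
That holds through level 4 (409 ≥ 329) but not at 5 (317 < 385).

4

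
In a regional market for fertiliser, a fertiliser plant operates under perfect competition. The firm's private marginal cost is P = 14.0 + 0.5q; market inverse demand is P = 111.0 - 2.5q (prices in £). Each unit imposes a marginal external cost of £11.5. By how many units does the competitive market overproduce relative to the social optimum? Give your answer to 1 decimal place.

Market equilibrium (private): 14.0 + 0.5q = 111.0 - 2.5q → q_m = 32.3333.
Social marginal cost = private MC + MEC = 25.5 + 0.5q.
Set SMC = demand: 25.5 + 0.5q = 111.0 - 2.5q → q* = 28.5000.
Gap = |32.3333 − 28.5000| = 3.8333.

3.8 units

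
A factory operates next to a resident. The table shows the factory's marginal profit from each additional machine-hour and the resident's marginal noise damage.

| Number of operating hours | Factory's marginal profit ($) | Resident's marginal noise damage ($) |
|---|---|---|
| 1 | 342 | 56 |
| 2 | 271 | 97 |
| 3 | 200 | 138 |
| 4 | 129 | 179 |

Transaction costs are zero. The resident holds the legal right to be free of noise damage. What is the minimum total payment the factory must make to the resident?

Efficient level: marginal profit ≥ marginal noise damage through level 3, so k* = 3.
With the resident holding the right, the factory must at least compensate total damage at k*: 56 + 97 + 138 = 291.

$291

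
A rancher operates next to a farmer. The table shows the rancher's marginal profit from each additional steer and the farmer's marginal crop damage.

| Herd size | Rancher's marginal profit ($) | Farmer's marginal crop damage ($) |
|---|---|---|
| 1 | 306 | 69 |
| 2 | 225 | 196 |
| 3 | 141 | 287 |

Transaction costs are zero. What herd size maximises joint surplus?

Bargaining reaches the level where marginal profit last exceeds marginal crop damage.
That holds through level 2 (225 ≥ 196) but not at 3 (141 < 287).

2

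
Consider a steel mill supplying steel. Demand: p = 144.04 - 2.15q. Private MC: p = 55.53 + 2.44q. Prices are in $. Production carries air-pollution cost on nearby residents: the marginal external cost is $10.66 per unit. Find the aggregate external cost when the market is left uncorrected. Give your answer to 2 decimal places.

$205.56

Market equilibrium (private): 55.53 + 2.44q = 144.04 - 2.15q → q_m = 19.2832.
Total external cost = MEC × q_m = 10.66 × 19.2832 = 205.5589.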